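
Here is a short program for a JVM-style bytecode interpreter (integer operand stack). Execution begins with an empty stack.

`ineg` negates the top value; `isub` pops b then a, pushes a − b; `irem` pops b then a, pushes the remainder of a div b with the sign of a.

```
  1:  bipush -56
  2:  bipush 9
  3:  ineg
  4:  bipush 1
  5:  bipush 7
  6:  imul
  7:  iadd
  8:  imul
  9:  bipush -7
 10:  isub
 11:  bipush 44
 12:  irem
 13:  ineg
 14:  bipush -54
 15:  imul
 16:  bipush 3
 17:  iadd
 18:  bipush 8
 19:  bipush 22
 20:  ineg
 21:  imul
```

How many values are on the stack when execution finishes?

bipush -56 : [-56]
bipush 9   : [-56, 9]
ineg       : [-56, -9]
bipush 1   : [-56, -9, 1]
bipush 7   : [-56, -9, 1, 7]
imul       : [-56, -9, 7]
iadd       : [-56, -2]
imul       : [112]
bipush -7  : [112, -7]
isub       : [119]
bipush 44  : [119, 44]
irem       : [31]
ineg       : [-31]
bipush -54 : [-31, -54]
imul       : [1674]
bipush 3   : [1674, 3]
iadd       : [1677]
bipush 8   : [1677, 8]
bipush 22  : [1677, 8, 22]
ineg       : [1677, 8, -22]
imul       : [1677, -176]

2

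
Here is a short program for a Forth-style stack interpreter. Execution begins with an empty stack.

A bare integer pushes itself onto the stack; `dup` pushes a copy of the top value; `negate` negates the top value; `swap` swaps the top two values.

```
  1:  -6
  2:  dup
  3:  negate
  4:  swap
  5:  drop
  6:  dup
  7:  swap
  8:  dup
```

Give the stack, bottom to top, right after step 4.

-6     → -6
dup    → -6 -6
negate → -6 6
swap   → 6 -6

[6, -6]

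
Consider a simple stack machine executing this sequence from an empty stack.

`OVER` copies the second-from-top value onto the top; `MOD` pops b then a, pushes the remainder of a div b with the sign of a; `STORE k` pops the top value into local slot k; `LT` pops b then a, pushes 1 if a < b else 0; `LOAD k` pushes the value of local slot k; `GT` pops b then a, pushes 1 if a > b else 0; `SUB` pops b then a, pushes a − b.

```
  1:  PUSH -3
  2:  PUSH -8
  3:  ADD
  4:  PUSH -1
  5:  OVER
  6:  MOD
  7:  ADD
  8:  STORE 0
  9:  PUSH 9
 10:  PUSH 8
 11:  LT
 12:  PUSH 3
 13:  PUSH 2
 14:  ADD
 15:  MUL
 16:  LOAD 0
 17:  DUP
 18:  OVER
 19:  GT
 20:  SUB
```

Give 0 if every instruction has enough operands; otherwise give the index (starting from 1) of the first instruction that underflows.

0

PUSH -3 → [-3]
PUSH -8 → [-3, -8]
ADD     → [-11]
PUSH -1 → [-11, -1]
OVER    → [-11, -1, -11]
MOD     → [-11, -1]
ADD     → [-12]
STORE 0 → []
PUSH 9  → [9]
PUSH 8  → [9, 8]
LT      → [0]
PUSH 3  → [0, 3]
PUSH 2  → [0, 3, 2]
ADD     → [0, 5]
MUL     → [0]
LOAD 0  → [0, -12]
DUP     → [0, -12, -12]
OVER    → [0, -12, -12, -12]
GT      → [0, -12, 0]
SUB     → [0, -12]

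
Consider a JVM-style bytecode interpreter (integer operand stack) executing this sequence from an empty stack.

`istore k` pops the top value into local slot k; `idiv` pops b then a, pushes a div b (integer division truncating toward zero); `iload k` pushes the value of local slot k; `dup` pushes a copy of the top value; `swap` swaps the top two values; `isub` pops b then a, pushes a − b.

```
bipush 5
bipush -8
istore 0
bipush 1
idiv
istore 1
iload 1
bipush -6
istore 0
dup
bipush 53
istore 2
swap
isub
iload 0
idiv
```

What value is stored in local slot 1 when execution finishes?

bipush 5  -> [5]
bipush -8 -> [5, -8]
istore 0  -> [5]
bipush 1  -> [5, 1]
idiv      -> [5]
istore 1  -> []
iload 1   -> [5]
bipush -6 -> [5, -6]
istore 0  -> [5]
dup       -> [5, 5]
bipush 53 -> [5, 5, 53]
istore 2  -> [5, 5]
swap      -> [5, 5]
isub      -> [0]
iload 0   -> [0, -6]
idiv      -> [0]

5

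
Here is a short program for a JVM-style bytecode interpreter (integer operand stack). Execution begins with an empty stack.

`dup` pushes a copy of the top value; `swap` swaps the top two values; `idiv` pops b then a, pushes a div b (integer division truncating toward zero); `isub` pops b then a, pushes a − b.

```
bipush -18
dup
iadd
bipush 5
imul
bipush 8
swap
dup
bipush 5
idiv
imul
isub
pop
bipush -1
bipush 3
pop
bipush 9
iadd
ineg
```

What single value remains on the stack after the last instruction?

bipush -18 → -18
dup        → -18 -18
iadd       → -36
bipush 5   → -36 5
imul       → -180
bipush 8   → -180 8
swap       → 8 -180
dup        → 8 -180 -180
bipush 5   → 8 -180 -180 5
idiv       → 8 -180 -36
imul       → 8 6480
isub       → -6472
pop        → (empty)
bipush -1  → -1
bipush 3   → -1 3
pop        → -1
bipush 9   → -1 9
iadd       → 8
ineg       → -8

-8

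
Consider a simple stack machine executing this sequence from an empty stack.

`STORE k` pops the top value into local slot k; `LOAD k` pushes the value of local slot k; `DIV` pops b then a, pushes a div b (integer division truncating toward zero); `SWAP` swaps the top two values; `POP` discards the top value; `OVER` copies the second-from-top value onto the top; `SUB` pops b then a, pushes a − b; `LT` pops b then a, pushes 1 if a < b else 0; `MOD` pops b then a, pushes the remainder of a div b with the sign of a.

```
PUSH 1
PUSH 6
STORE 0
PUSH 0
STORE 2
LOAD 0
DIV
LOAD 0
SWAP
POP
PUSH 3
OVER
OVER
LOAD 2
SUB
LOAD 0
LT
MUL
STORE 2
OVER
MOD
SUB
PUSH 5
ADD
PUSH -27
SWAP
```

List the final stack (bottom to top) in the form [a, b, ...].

PUSH 1   -> [1]
PUSH 6   -> [1, 6]
STORE 0  -> [1]
PUSH 0   -> [1, 0]
STORE 2  -> [1]
LOAD 0   -> [1, 6]
DIV      -> [0]
LOAD 0   -> [0, 6]
SWAP     -> [6, 0]
POP      -> [6]
PUSH 3   -> [6, 3]
OVER     -> [6, 3, 6]
OVER     -> [6, 3, 6, 3]
LOAD 2   -> [6, 3, 6, 3, 0]
SUB      -> [6, 3, 6, 3]
LOAD 0   -> [6, 3, 6, 3, 6]
LT       -> [6, 3, 6, 1]
MUL      -> [6, 3, 6]
STORE 2  -> [6, 3]
OVER     -> [6, 3, 6]
MOD      -> [6, 3]
SUB      -> [3]
PUSH 5   -> [3, 5]
ADD      -> [8]
PUSH -27 -> [8, -27]
SWAP     -> [-27, 8]

[-27, 8]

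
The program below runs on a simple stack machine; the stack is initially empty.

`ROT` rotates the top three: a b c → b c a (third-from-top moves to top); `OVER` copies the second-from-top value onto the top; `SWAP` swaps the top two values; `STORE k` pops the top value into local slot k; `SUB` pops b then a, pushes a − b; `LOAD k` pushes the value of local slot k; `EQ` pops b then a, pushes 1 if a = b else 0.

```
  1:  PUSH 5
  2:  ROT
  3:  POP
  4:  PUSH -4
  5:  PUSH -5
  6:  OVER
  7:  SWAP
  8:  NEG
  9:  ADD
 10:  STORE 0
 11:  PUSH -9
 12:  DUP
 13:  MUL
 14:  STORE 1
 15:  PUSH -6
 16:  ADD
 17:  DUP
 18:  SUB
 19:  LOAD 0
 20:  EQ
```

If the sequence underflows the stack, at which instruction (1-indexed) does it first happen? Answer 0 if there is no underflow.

PUSH 5 -> 5
ROT  — needs 3 operands, stack has 1 → underflow

2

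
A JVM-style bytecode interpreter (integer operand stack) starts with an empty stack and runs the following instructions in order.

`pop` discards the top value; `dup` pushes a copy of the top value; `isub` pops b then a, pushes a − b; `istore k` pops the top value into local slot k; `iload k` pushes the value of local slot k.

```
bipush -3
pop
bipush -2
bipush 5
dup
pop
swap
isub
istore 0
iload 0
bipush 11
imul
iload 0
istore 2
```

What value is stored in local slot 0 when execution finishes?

7

bipush -3 : -3
pop       : (empty)
bipush -2 : -2
bipush 5  : -2 5
dup       : -2 5 5
pop       : -2 5
swap      : 5 -2
isub      : 7
istore 0  : (empty)
iload 0   : 7
bipush 11 : 7 11
imul      : 77
iload 0   : 77 7
istore 2  : 77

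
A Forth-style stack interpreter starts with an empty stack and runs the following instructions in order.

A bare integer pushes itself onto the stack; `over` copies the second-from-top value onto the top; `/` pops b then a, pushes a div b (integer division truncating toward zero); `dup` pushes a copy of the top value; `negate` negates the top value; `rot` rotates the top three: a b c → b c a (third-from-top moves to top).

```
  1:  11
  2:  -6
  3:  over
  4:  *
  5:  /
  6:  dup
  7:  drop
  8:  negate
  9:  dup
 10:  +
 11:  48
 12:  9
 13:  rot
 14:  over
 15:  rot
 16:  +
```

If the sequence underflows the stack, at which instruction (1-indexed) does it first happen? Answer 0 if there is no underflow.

11      [11]
-6      [11, -6]
over    [11, -6, 11]
*       [11, -66]
/       [0]
dup     [0, 0]
drop    [0]
negate  [0]
dup     [0, 0]
+       [0]
48      [0, 48]
9       [0, 48, 9]
rot     [48, 9, 0]
over    [48, 9, 0, 9]
rot     [48, 0, 9, 9]
+       [48, 0, 18]

0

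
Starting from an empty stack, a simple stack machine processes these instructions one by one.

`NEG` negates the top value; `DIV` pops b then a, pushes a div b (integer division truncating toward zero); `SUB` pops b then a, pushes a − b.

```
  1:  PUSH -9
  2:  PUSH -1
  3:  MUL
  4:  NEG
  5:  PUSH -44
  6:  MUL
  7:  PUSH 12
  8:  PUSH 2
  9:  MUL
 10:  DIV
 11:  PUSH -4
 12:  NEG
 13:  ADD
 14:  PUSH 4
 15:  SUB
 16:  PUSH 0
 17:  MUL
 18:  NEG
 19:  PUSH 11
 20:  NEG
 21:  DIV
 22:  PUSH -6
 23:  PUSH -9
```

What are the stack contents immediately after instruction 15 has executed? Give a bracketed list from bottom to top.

[16]

PUSH -9  → -9
PUSH -1  → -9 -1
MUL      → 9
NEG      → -9
PUSH -44 → -9 -44
MUL      → 396
PUSH 12  → 396 12
PUSH 2   → 396 12 2
MUL      → 396 24
DIV      → 16
PUSH -4  → 16 -4
NEG      → 16 4
ADD      → 20
PUSH 4   → 20 4
SUB      → 16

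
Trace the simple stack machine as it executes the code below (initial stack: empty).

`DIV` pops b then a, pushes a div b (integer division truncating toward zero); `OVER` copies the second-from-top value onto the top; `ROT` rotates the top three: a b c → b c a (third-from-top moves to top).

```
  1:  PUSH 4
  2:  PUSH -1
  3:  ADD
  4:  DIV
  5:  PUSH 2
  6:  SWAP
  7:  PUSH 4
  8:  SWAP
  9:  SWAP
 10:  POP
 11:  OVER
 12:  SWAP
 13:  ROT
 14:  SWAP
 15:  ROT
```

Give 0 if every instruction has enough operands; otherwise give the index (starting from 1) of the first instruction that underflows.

PUSH 4   [4]
PUSH -1  [4, -1]
ADD      [3]
DIV  — needs 2 operands, stack has 1 → underflow

4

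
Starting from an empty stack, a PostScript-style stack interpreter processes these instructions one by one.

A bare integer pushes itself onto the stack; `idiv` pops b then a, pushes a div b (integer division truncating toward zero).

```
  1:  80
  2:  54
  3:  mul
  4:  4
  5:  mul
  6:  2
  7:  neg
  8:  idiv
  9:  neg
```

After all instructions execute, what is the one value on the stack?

80    [80]
54    [80, 54]
mul   [4320]
4     [4320, 4]
mul   [17280]
2     [17280, 2]
neg   [17280, -2]
idiv  [-8640]
neg   [8640]

8640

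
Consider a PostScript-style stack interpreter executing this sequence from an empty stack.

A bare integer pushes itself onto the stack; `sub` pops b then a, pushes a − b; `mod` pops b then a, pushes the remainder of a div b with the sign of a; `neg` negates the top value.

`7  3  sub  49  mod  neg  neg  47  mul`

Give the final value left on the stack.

188

7   : 7
3   : 7 3
sub : 4
49  : 4 49
mod : 4
neg : -4
neg : 4
47  : 4 47
mul : 188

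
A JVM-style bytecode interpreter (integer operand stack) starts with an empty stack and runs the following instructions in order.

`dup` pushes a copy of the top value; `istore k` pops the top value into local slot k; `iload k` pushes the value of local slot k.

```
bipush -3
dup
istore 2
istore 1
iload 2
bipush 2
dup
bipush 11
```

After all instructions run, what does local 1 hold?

bipush -3 -> -3
dup       -> -3 -3
istore 2  -> -3
istore 1  -> (empty)
iload 2   -> -3
bipush 2  -> -3 2
dup       -> -3 2 2
bipush 11 -> -3 2 2 11

-3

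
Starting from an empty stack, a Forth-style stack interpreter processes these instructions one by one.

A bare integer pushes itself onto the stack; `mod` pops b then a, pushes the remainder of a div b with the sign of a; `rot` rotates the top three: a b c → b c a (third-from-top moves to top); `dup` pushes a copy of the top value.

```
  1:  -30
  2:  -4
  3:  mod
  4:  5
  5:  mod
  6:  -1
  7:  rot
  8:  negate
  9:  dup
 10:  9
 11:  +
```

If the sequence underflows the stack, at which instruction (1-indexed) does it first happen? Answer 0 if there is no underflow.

7

-30 → [-30]
-4  → [-30, -4]
mod → [-2]
5   → [-2, 5]
mod → [-2]
-1  → [-2, -1]
rot  — needs 3 operands, stack has 2 → underflow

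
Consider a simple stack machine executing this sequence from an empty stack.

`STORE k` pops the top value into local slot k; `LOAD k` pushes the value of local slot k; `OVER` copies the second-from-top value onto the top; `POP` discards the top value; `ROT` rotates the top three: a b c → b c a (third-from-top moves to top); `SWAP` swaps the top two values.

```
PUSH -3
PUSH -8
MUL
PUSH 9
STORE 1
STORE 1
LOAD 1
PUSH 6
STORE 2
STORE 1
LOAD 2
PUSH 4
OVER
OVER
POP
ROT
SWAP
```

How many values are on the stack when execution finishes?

3

PUSH -3  [-3]
PUSH -8  [-3, -8]
MUL      [24]
PUSH 9   [24, 9]
STORE 1  [24]
STORE 1  []
LOAD 1   [24]
PUSH 6   [24, 6]
STORE 2  [24]
STORE 1  []
LOAD 2   [6]
PUSH 4   [6, 4]
OVER     [6, 4, 6]
OVER     [6, 4, 6, 4]
POP      [6, 4, 6]
ROT      [4, 6, 6]
SWAP     [4, 6, 6]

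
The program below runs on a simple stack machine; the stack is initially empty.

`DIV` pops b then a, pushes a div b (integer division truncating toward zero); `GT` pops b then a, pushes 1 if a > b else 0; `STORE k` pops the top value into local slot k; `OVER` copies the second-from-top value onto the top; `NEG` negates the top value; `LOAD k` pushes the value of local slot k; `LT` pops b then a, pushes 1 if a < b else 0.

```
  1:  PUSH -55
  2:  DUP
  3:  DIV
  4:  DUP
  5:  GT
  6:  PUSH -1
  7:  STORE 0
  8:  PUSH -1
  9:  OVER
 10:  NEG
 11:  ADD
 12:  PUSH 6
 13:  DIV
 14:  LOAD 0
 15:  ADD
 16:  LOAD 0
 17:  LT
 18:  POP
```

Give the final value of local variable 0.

PUSH -55 -> [-55]
DUP      -> [-55, -55]
DIV      -> [1]
DUP      -> [1, 1]
GT       -> [0]
PUSH -1  -> [0, -1]
STORE 0  -> [0]
PUSH -1  -> [0, -1]
OVER     -> [0, -1, 0]
NEG      -> [0, -1, 0]
ADD      -> [0, -1]
PUSH 6   -> [0, -1, 6]
DIV      -> [0, 0]
LOAD 0   -> [0, 0, -1]
ADD      -> [0, -1]
LOAD 0   -> [0, -1, -1]
LT       -> [0, 0]
POP      -> [0]

-1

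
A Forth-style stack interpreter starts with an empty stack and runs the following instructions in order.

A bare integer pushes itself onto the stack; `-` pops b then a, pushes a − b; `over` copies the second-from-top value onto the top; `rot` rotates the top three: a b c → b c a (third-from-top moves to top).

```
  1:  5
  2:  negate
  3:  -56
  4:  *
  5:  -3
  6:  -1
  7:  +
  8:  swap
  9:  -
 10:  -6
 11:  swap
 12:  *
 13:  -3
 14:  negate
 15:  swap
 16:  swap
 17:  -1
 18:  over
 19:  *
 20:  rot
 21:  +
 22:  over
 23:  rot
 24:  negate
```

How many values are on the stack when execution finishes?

5       5
negate  -5
-56     -5 -56
*       280
-3      280 -3
-1      280 -3 -1
+       280 -4
swap    -4 280
-       -284
-6      -284 -6
swap    -6 -284
*       1704
-3      1704 -3
negate  1704 3
swap    3 1704
swap    1704 3
-1      1704 3 -1
over    1704 3 -1 3
*       1704 3 -3
rot     3 -3 1704
+       3 1701
over    3 1701 3
rot     1701 3 3
negate  1701 3 -3

3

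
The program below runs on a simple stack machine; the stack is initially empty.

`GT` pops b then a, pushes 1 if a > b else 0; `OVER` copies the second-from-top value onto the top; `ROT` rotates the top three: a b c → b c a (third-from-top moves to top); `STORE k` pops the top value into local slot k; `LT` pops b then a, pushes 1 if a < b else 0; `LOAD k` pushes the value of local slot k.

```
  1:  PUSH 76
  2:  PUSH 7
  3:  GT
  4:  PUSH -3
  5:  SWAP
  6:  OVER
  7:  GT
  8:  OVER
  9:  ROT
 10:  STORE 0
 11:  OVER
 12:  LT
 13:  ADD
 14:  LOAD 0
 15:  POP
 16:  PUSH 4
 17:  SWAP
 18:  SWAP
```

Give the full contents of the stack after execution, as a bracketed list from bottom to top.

[2, 4]

PUSH 76 : [76]
PUSH 7  : [76, 7]
GT      : [1]
PUSH -3 : [1, -3]
SWAP    : [-3, 1]
OVER    : [-3, 1, -3]
GT      : [-3, 1]
OVER    : [-3, 1, -3]
ROT     : [1, -3, -3]
STORE 0 : [1, -3]
OVER    : [1, -3, 1]
LT      : [1, 1]
ADD     : [2]
LOAD 0  : [2, -3]
POP     : [2]
PUSH 4  : [2, 4]
SWAP    : [4, 2]
SWAP    : [2, 4]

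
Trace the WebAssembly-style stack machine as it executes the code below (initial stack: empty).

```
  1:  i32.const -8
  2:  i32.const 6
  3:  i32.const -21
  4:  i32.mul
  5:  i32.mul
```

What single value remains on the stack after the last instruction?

i32.const -8  -> -8
i32.const 6   -> -8 6
i32.const -21 -> -8 6 -21
i32.mul       -> -8 -126
i32.mul       -> 1008

1008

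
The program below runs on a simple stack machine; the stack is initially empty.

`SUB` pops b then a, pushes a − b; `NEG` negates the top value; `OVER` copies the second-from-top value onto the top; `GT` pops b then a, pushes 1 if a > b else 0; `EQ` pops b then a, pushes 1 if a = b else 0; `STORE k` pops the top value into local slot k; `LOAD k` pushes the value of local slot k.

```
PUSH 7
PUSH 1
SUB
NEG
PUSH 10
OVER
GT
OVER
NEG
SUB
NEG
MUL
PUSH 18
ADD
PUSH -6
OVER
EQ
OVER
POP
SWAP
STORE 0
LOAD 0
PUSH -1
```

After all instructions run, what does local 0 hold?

-12

PUSH 7  -> [7]
PUSH 1  -> [7, 1]
SUB     -> [6]
NEG     -> [-6]
PUSH 10 -> [-6, 10]
OVER    -> [-6, 10, -6]
GT      -> [-6, 1]
OVER    -> [-6, 1, -6]
NEG     -> [-6, 1, 6]
SUB     -> [-6, -5]
NEG     -> [-6, 5]
MUL     -> [-30]
PUSH 18 -> [-30, 18]
ADD     -> [-12]
PUSH -6 -> [-12, -6]
OVER    -> [-12, -6, -12]
EQ      -> [-12, 0]
OVER    -> [-12, 0, -12]
POP     -> [-12, 0]
SWAP    -> [0, -12]
STORE 0 -> [0]
LOAD 0  -> [0, -12]
PUSH -1 -> [0, -12, -1]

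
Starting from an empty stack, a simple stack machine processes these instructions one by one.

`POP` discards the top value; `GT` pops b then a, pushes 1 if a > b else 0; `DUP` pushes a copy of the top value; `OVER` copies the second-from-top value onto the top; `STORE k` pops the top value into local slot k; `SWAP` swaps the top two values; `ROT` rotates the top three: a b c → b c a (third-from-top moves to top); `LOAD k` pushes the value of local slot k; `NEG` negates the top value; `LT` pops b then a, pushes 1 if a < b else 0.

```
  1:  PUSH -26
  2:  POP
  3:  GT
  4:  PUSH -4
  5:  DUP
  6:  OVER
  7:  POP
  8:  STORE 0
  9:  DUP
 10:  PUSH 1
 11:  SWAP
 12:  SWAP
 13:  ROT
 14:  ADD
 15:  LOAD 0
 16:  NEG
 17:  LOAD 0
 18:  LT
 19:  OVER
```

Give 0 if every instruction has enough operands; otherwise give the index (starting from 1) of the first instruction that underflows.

3

PUSH -26 : [-26]
POP      : []
GT  — needs 2 operands, stack has 0 → underflow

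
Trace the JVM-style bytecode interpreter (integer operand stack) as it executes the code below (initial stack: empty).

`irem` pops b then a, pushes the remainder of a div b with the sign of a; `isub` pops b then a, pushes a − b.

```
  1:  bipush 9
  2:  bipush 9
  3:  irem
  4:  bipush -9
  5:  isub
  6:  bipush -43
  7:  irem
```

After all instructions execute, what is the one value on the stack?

bipush 9   -> 9
bipush 9   -> 9 9
irem       -> 0
bipush -9  -> 0 -9
isub       -> 9
bipush -43 -> 9 -43
irem       -> 9

9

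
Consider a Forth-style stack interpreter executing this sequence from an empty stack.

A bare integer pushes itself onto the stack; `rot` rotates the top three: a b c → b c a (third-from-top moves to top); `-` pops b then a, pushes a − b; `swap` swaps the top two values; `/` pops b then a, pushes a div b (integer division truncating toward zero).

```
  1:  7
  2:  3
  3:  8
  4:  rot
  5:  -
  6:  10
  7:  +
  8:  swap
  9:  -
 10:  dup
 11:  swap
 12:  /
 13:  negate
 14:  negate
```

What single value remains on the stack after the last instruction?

1

7      : [7]
3      : [7, 3]
8      : [7, 3, 8]
rot    : [3, 8, 7]
-      : [3, 1]
10     : [3, 1, 10]
+      : [3, 11]
swap   : [11, 3]
-      : [8]
dup    : [8, 8]
swap   : [8, 8]
/      : [1]
negate : [-1]
negate : [1]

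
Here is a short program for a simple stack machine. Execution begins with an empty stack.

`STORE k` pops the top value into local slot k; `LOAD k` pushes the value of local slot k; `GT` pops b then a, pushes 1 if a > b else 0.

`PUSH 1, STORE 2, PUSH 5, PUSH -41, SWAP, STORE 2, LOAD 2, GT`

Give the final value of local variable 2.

PUSH 1   -> 1
STORE 2  -> (empty)
PUSH 5   -> 5
PUSH -41 -> 5 -41
SWAP     -> -41 5
STORE 2  -> -41
LOAD 2   -> -41 5
GT       -> 0

5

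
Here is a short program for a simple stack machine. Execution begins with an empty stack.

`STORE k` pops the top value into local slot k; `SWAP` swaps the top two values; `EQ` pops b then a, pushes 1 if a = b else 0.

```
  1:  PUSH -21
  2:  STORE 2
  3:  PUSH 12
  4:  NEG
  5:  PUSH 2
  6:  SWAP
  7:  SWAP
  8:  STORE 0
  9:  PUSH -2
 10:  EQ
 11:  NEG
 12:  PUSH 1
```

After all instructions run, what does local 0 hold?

PUSH -21 -> [-21]
STORE 2  -> []
PUSH 12  -> [12]
NEG      -> [-12]
PUSH 2   -> [-12, 2]
SWAP     -> [2, -12]
SWAP     -> [-12, 2]
STORE 0  -> [-12]
PUSH -2  -> [-12, -2]
EQ       -> [0]
NEG      -> [0]
PUSH 1   -> [0, 1]

2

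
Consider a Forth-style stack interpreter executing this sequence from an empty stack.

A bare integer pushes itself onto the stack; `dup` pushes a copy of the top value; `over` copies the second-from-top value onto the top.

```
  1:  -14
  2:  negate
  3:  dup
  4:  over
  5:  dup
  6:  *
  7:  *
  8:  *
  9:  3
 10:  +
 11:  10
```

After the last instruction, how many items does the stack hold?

-14     -14
negate  14
dup     14 14
over    14 14 14
dup     14 14 14 14
*       14 14 196
*       14 2744
*       38416
3       38416 3
+       38419
10      38419 10

2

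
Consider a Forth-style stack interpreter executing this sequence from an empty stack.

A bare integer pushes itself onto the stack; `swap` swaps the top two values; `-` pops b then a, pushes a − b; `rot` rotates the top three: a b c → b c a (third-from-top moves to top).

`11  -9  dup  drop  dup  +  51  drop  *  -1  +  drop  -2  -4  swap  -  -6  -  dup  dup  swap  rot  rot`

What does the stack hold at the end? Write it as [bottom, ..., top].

[4, 4, 4]

11   → [11]
-9   → [11, -9]
dup  → [11, -9, -9]
drop → [11, -9]
dup  → [11, -9, -9]
+    → [11, -18]
51   → [11, -18, 51]
drop → [11, -18]
*    → [-198]
-1   → [-198, -1]
+    → [-199]
drop → []
-2   → [-2]
-4   → [-2, -4]
swap → [-4, -2]
-    → [-2]
-6   → [-2, -6]
-    → [4]
dup  → [4, 4]
dup  → [4, 4, 4]
swap → [4, 4, 4]
rot  → [4, 4, 4]
rot  → [4, 4, 4]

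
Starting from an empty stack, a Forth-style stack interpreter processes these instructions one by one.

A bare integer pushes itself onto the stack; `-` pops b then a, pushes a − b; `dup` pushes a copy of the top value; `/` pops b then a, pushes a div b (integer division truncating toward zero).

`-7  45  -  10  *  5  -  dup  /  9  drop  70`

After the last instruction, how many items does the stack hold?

-7    [-7]
45    [-7, 45]
-     [-52]
10    [-52, 10]
*     [-520]
5     [-520, 5]
-     [-525]
dup   [-525, -525]
/     [1]
9     [1, 9]
drop  [1]
70    [1, 70]

2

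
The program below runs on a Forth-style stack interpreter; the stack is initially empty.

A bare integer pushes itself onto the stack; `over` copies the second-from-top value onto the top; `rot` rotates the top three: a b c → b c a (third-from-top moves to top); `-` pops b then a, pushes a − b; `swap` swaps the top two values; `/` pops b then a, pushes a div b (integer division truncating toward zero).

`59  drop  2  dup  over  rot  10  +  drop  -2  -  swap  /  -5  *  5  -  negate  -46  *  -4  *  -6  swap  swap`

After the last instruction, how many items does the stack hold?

2

59     → [59]
drop   → []
2      → [2]
dup    → [2, 2]
over   → [2, 2, 2]
rot    → [2, 2, 2]
10     → [2, 2, 2, 10]
+      → [2, 2, 12]
drop   → [2, 2]
-2     → [2, 2, -2]
-      → [2, 4]
swap   → [4, 2]
/      → [2]
-5     → [2, -5]
*      → [-10]
5      → [-10, 5]
-      → [-15]
negate → [15]
-46    → [15, -46]
*      → [-690]
-4     → [-690, -4]
*      → [2760]
-6     → [2760, -6]
swap   → [-6, 2760]
swap   → [2760, -6]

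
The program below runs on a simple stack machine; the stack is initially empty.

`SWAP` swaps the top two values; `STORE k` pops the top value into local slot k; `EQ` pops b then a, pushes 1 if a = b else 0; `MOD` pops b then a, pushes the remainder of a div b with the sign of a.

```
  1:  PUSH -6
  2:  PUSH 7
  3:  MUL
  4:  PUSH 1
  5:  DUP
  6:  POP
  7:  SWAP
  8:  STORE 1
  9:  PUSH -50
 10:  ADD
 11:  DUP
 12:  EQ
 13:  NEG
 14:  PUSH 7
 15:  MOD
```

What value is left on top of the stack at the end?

PUSH -6   [-6]
PUSH 7    [-6, 7]
MUL       [-42]
PUSH 1    [-42, 1]
DUP       [-42, 1, 1]
POP       [-42, 1]
SWAP      [1, -42]
STORE 1   [1]
PUSH -50  [1, -50]
ADD       [-49]
DUP       [-49, -49]
EQ        [1]
NEG       [-1]
PUSH 7    [-1, 7]
MOD       [-1]

-1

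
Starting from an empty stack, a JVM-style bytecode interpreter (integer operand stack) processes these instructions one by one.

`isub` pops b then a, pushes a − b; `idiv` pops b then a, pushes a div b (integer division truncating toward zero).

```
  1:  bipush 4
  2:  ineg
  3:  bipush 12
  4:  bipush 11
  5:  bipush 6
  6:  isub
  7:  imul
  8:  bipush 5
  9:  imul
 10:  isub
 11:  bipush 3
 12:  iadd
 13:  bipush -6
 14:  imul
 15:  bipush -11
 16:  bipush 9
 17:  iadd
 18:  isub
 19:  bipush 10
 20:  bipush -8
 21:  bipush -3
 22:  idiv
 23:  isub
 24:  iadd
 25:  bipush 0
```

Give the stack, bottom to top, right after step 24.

[1816]

bipush 4   → [4]
ineg       → [-4]
bipush 12  → [-4, 12]
bipush 11  → [-4, 12, 11]
bipush 6   → [-4, 12, 11, 6]
isub       → [-4, 12, 5]
imul       → [-4, 60]
bipush 5   → [-4, 60, 5]
imul       → [-4, 300]
isub       → [-304]
bipush 3   → [-304, 3]
iadd       → [-301]
bipush -6  → [-301, -6]
imul       → [1806]
bipush -11 → [1806, -11]
bipush 9   → [1806, -11, 9]
iadd       → [1806, -2]
isub       → [1808]
bipush 10  → [1808, 10]
bipush -8  → [1808, 10, -8]
bipush -3  → [1808, 10, -8, -3]
idiv       → [1808, 10, 2]
isub       → [1808, 8]
iadd       → [1816]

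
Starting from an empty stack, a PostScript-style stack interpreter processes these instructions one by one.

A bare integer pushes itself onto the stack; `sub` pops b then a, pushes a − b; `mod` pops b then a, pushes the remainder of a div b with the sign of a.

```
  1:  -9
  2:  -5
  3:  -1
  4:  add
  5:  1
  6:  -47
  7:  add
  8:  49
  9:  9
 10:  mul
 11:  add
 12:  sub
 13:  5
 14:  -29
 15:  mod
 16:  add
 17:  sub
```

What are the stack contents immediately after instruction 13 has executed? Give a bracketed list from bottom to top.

[-9, -401, 5]

-9  : -9
-5  : -9 -5
-1  : -9 -5 -1
add : -9 -6
1   : -9 -6 1
-47 : -9 -6 1 -47
add : -9 -6 -46
49  : -9 -6 -46 49
9   : -9 -6 -46 49 9
mul : -9 -6 -46 441
add : -9 -6 395
sub : -9 -401
5   : -9 -401 5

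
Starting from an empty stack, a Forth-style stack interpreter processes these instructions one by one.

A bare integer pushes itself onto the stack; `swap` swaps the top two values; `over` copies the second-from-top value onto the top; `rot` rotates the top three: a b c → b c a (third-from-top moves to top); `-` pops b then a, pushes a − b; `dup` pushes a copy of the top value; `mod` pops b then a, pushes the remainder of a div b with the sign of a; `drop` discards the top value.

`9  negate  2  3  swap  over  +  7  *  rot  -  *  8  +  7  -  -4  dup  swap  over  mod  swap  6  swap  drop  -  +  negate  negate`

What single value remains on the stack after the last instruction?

127

9      : [9]
negate : [-9]
2      : [-9, 2]
3      : [-9, 2, 3]
swap   : [-9, 3, 2]
over   : [-9, 3, 2, 3]
+      : [-9, 3, 5]
7      : [-9, 3, 5, 7]
*      : [-9, 3, 35]
rot    : [3, 35, -9]
-      : [3, 44]
*      : [132]
8      : [132, 8]
+      : [140]
7      : [140, 7]
-      : [133]
-4     : [133, -4]
dup    : [133, -4, -4]
swap   : [133, -4, -4]
over   : [133, -4, -4, -4]
mod    : [133, -4, 0]
swap   : [133, 0, -4]
6      : [133, 0, -4, 6]
swap   : [133, 0, 6, -4]
drop   : [133, 0, 6]
-      : [133, -6]
+      : [127]
negate : [-127]
negate : [127]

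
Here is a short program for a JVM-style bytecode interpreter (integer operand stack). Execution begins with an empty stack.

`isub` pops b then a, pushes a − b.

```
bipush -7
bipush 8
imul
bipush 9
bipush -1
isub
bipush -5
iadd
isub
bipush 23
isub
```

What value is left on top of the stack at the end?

-84

bipush -7 -> -7
bipush 8  -> -7 8
imul      -> -56
bipush 9  -> -56 9
bipush -1 -> -56 9 -1
isub      -> -56 10
bipush -5 -> -56 10 -5
iadd      -> -56 5
isub      -> -61
bipush 23 -> -61 23
isub      -> -84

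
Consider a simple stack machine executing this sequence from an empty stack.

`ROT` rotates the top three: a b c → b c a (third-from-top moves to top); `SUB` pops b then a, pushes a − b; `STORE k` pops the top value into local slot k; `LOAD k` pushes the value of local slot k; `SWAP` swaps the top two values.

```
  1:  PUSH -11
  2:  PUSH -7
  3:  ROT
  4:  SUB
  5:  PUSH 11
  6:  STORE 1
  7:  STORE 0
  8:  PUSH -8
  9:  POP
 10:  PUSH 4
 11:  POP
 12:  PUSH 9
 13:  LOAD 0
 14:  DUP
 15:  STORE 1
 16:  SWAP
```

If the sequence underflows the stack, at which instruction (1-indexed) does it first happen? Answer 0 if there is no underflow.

PUSH -11 : [-11]
PUSH -7  : [-11, -7]
ROT  — needs 3 operands, stack has 2 → underflow

3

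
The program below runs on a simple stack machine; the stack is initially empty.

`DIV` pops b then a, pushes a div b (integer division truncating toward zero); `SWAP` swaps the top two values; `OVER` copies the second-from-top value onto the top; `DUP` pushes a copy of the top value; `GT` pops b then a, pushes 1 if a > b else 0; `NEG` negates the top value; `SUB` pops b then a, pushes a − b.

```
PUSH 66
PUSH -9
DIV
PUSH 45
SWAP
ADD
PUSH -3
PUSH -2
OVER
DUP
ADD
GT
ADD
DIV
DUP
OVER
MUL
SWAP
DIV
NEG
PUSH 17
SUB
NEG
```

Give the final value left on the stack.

-2

PUSH 66 : 66
PUSH -9 : 66 -9
DIV     : -7
PUSH 45 : -7 45
SWAP    : 45 -7
ADD     : 38
PUSH -3 : 38 -3
PUSH -2 : 38 -3 -2
OVER    : 38 -3 -2 -3
DUP     : 38 -3 -2 -3 -3
ADD     : 38 -3 -2 -6
GT      : 38 -3 1
ADD     : 38 -2
DIV     : -19
DUP     : -19 -19
OVER    : -19 -19 -19
MUL     : -19 361
SWAP    : 361 -19
DIV     : -19
NEG     : 19
PUSH 17 : 19 17
SUB     : 2
NEG     : -2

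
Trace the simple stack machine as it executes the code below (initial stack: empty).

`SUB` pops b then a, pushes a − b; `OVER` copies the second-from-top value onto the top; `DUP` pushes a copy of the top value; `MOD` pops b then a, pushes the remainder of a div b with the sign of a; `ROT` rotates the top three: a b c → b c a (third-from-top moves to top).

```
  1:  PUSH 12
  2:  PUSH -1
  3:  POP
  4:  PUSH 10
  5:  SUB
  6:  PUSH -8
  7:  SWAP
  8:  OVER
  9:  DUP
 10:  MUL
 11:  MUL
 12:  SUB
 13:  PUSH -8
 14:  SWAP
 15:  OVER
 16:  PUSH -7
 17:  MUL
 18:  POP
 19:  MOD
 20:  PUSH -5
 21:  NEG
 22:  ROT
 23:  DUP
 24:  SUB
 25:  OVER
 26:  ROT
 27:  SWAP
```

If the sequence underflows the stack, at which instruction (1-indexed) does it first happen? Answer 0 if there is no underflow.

22

PUSH 12 : [12]
PUSH -1 : [12, -1]
POP     : [12]
PUSH 10 : [12, 10]
SUB     : [2]
PUSH -8 : [2, -8]
SWAP    : [-8, 2]
OVER    : [-8, 2, -8]
DUP     : [-8, 2, -8, -8]
MUL     : [-8, 2, 64]
MUL     : [-8, 128]
SUB     : [-136]
PUSH -8 : [-136, -8]
SWAP    : [-8, -136]
OVER    : [-8, -136, -8]
PUSH -7 : [-8, -136, -8, -7]
MUL     : [-8, -136, 56]
POP     : [-8, -136]
MOD     : [-8]
PUSH -5 : [-8, -5]
NEG     : [-8, 5]
ROT  — needs 3 operands, stack has 2 → underflow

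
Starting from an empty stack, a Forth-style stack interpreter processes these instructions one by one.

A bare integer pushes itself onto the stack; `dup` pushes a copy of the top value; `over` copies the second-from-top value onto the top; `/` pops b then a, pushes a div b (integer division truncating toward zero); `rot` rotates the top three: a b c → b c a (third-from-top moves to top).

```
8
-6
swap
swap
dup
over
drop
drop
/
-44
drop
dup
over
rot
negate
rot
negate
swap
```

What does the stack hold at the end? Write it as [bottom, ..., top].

8      : [8]
-6     : [8, -6]
swap   : [-6, 8]
swap   : [8, -6]
dup    : [8, -6, -6]
over   : [8, -6, -6, -6]
drop   : [8, -6, -6]
drop   : [8, -6]
/      : [-1]
-44    : [-1, -44]
drop   : [-1]
dup    : [-1, -1]
over   : [-1, -1, -1]
rot    : [-1, -1, -1]
negate : [-1, -1, 1]
rot    : [-1, 1, -1]
negate : [-1, 1, 1]
swap   : [-1, 1, 1]

[-1, 1, 1]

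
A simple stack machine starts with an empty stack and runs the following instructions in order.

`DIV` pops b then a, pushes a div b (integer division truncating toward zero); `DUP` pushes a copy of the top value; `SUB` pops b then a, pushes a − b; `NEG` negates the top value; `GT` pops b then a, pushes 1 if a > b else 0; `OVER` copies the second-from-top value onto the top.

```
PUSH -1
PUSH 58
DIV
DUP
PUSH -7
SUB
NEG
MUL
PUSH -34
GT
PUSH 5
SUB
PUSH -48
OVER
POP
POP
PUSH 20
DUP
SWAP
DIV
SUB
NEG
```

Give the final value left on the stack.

5

PUSH -1   [-1]
PUSH 58   [-1, 58]
DIV       [0]
DUP       [0, 0]
PUSH -7   [0, 0, -7]
SUB       [0, 7]
NEG       [0, -7]
MUL       [0]
PUSH -34  [0, -34]
GT        [1]
PUSH 5    [1, 5]
SUB       [-4]
PUSH -48  [-4, -48]
OVER      [-4, -48, -4]
POP       [-4, -48]
POP       [-4]
PUSH 20   [-4, 20]
DUP       [-4, 20, 20]
SWAP      [-4, 20, 20]
DIV       [-4, 1]
SUB       [-5]
NEG       [5]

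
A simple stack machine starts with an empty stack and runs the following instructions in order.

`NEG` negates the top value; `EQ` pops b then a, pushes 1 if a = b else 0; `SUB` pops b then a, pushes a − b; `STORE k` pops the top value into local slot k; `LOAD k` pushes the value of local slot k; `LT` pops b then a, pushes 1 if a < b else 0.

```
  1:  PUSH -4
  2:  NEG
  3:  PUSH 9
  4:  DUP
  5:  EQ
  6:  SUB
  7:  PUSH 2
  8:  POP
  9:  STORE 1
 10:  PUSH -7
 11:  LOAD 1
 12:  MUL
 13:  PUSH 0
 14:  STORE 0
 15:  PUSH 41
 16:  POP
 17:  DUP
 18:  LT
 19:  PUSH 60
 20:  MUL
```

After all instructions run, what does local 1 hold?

3

PUSH -4 → [-4]
NEG     → [4]
PUSH 9  → [4, 9]
DUP     → [4, 9, 9]
EQ      → [4, 1]
SUB     → [3]
PUSH 2  → [3, 2]
POP     → [3]
STORE 1 → []
PUSH -7 → [-7]
LOAD 1  → [-7, 3]
MUL     → [-21]
PUSH 0  → [-21, 0]
STORE 0 → [-21]
PUSH 41 → [-21, 41]
POP     → [-21]
DUP     → [-21, -21]
LT      → [0]
PUSH 60 → [0, 60]
MUL     → [0]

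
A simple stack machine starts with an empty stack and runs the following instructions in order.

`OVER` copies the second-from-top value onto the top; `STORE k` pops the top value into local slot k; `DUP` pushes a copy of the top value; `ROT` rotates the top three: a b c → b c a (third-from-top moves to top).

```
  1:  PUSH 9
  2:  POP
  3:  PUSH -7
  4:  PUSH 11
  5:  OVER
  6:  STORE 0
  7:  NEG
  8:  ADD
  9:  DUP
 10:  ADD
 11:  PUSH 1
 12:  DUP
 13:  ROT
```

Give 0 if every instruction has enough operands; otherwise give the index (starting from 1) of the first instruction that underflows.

PUSH 9  : [9]
POP     : []
PUSH -7 : [-7]
PUSH 11 : [-7, 11]
OVER    : [-7, 11, -7]
STORE 0 : [-7, 11]
NEG     : [-7, -11]
ADD     : [-18]
DUP     : [-18, -18]
ADD     : [-36]
PUSH 1  : [-36, 1]
DUP     : [-36, 1, 1]
ROT     : [1, 1, -36]

0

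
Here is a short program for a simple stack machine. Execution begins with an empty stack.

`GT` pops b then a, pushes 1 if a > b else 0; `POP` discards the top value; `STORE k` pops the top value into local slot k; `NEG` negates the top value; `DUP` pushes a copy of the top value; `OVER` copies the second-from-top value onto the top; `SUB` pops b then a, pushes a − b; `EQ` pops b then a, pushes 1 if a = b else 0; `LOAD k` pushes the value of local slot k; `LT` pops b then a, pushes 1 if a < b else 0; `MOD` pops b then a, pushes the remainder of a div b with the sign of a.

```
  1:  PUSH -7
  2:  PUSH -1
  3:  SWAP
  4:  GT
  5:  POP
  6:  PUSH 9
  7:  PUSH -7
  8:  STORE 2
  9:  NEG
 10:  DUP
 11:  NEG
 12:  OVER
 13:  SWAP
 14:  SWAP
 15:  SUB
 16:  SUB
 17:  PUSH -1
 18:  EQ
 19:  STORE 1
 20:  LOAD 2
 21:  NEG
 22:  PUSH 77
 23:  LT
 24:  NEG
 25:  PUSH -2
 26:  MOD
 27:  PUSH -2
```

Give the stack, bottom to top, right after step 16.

[-27]

PUSH -7 -> -7
PUSH -1 -> -7 -1
SWAP    -> -1 -7
GT      -> 1
POP     -> (empty)
PUSH 9  -> 9
PUSH -7 -> 9 -7
STORE 2 -> 9
NEG     -> -9
DUP     -> -9 -9
NEG     -> -9 9
OVER    -> -9 9 -9
SWAP    -> -9 -9 9
SWAP    -> -9 9 -9
SUB     -> -9 18
SUB     -> -27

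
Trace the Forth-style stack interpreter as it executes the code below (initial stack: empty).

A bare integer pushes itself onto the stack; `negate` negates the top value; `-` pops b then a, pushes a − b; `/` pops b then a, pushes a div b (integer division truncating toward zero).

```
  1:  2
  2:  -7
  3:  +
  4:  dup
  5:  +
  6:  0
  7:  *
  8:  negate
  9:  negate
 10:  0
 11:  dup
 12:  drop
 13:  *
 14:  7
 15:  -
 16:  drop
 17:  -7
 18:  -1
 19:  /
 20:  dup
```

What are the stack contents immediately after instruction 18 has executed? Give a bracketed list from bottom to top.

[-7, -1]

2      -> 2
-7     -> 2 -7
+      -> -5
dup    -> -5 -5
+      -> -10
0      -> -10 0
*      -> 0
negate -> 0
negate -> 0
0      -> 0 0
dup    -> 0 0 0
drop   -> 0 0
*      -> 0
7      -> 0 7
-      -> -7
drop   -> (empty)
-7     -> -7
-1     -> -7 -1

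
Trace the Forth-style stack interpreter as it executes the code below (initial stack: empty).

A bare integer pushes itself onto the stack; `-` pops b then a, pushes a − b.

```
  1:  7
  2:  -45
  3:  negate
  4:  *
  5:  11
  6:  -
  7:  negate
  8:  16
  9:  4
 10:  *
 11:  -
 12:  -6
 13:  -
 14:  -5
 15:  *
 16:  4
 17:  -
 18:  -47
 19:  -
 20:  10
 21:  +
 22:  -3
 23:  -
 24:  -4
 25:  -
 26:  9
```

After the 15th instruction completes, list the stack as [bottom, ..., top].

[1810]

7       7
-45     7 -45
negate  7 45
*       315
11      315 11
-       304
negate  -304
16      -304 16
4       -304 16 4
*       -304 64
-       -368
-6      -368 -6
-       -362
-5      -362 -5
*       1810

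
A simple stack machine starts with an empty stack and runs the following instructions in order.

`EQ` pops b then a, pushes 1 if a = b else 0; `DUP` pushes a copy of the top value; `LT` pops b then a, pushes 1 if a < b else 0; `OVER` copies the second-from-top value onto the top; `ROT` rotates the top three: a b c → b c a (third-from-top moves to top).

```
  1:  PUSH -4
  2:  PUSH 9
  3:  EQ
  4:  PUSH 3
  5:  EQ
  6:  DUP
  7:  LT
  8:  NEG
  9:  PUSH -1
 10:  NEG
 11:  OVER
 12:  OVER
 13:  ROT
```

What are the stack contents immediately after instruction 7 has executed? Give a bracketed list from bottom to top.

[0]

PUSH -4 → -4
PUSH 9  → -4 9
EQ      → 0
PUSH 3  → 0 3
EQ      → 0
DUP     → 0 0
LT      → 0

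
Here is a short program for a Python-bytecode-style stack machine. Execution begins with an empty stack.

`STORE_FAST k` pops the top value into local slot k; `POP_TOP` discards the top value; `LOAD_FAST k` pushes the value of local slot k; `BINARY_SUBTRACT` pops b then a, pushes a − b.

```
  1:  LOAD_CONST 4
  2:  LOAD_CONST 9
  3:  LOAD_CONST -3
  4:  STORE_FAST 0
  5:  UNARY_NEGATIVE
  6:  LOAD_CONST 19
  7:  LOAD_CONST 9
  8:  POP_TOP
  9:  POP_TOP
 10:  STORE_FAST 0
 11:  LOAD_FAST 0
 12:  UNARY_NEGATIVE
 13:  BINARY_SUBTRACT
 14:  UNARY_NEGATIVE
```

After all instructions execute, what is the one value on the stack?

LOAD_CONST 4    -> [4]
LOAD_CONST 9    -> [4, 9]
LOAD_CONST -3   -> [4, 9, -3]
STORE_FAST 0    -> [4, 9]
UNARY_NEGATIVE  -> [4, -9]
LOAD_CONST 19   -> [4, -9, 19]
LOAD_CONST 9    -> [4, -9, 19, 9]
POP_TOP         -> [4, -9, 19]
POP_TOP         -> [4, -9]
STORE_FAST 0    -> [4]
LOAD_FAST 0     -> [4, -9]
UNARY_NEGATIVE  -> [4, 9]
BINARY_SUBTRACT -> [-5]
UNARY_NEGATIVE  -> [5]

5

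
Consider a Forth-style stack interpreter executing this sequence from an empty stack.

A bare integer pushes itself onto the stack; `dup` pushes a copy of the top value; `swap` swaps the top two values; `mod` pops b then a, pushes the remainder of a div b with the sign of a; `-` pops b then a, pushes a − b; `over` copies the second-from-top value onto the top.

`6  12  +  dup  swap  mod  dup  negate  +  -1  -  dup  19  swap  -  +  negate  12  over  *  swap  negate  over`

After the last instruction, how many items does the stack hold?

3

6       [6]
12      [6, 12]
+       [18]
dup     [18, 18]
swap    [18, 18]
mod     [0]
dup     [0, 0]
negate  [0, 0]
+       [0]
-1      [0, -1]
-       [1]
dup     [1, 1]
19      [1, 1, 19]
swap    [1, 19, 1]
-       [1, 18]
+       [19]
negate  [-19]
12      [-19, 12]
over    [-19, 12, -19]
*       [-19, -228]
swap    [-228, -19]
negate  [-228, 19]
over    [-228, 19, -228]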